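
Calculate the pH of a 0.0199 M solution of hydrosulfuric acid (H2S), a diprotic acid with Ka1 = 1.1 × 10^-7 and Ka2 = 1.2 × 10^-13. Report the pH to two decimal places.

Ka1 ≫ Ka2, so treat the first dissociation as the only significant source of H+.
Ka1 = x²/(0.0199 − x) = 1.1 × 10^-7
x ≈ √(1.1 × 10^-7 × 0.0199) = 4.68 × 10^-5 M
pH = −log(4.68 × 10^-5) = 4.33

pH = 4.33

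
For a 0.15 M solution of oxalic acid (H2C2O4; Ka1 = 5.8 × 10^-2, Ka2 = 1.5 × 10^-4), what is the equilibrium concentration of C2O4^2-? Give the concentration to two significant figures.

1.5 × 10^-4 M

First ionization gives [H+] ≈ [HC2O4-] = 6.87 × 10^-2 M.
Second step: Ka2 = [H+][C2O4^2-]/[HC2O4-] ≈ [C2O4^2-] (since [H+] ≈ [HC2O4-]).
So [C2O4^2-] ≈ Ka2.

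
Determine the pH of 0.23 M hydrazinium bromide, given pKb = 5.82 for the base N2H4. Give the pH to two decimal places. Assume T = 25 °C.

N2H5+ is the conjugate acid of the weak base N2H4.
Kb = 10^(−5.82) = 1.51 × 10^-6
Ka = Kw/Kb = 1.0×10^-14 / 1.51 × 10^-6 = 6.62 × 10^-9
Ka = x²/(0.23 − x) = 6.62 × 10^-9
Since Ka ≪ C₀, x ≈ √(Ka·C₀) = 3.90 × 10^-5 M.
Check: 0.017% ionized — well under 5%, approximation valid.
pH = −log(3.90 × 10^-5) = 4.41

pH = 4.41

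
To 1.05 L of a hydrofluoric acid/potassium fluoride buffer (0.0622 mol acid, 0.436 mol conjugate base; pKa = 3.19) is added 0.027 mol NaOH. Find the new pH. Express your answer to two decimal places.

After neutralization: n(HF) = 0.0352 mol, n(F-) = 0.463 mol.
pH = pKa + log(n_F-/n_HF) = 3.19 + log(0.463/0.0352) = 3.19 + (+1.119)

pH = 4.31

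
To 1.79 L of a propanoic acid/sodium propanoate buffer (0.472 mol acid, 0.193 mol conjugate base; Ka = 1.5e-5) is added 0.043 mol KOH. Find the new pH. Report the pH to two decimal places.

pH = 4.56

After neutralization: n(CH3CH2COOH) = 0.429 mol, n(CH3CH2COO-) = 0.236 mol.
pKa = −log(1.5 × 10^-5) = 4.824
pH = pKa + log(n_CH3CH2COO-/n_CH3CH2COOH) = 4.824 + log(0.236/0.429) = 4.824 + (-0.260)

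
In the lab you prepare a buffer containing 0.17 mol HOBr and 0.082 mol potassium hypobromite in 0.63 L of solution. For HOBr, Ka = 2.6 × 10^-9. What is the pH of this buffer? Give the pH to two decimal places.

pKa = −log(2.6 × 10^-9) = 8.585
Henderson–Hasselbalch: pH = pKa + log([OBr-]/[HOBr]) = 8.585 + log(0.082/0.17)
pH = 8.585 + (-0.317) = 8.27

pH = 8.27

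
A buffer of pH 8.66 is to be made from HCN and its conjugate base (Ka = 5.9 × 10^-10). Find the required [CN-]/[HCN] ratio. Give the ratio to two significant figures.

pKa = -log(5.9 × 10^-10) = 9.229
pH = pKa + log(r) ⇒ log(r) = 8.66 − 9.229 = -0.569
r = [CN-]/[HCN] = 10^(-0.569) = 0.27

ratio = 0.27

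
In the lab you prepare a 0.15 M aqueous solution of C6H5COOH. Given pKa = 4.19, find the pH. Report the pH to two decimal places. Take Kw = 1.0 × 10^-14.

C6H5COOH ⇌ C6H5COO- + H+
Ka = 10^(−4.19) = 6.46 × 10^-5
Let x = [H+] at equilibrium. Ka = x²/(0.15 − x).
Assume x ≪ 0.15: x ≈ √(6.46 × 10^-5 × 0.15) = 3.11 × 10^-3 M
(x/C₀ = 2.1% < 5%, so the approximation holds.)
pH = −log[H+] = −log(3.11 × 10^-3) = 2.51

pH = 2.51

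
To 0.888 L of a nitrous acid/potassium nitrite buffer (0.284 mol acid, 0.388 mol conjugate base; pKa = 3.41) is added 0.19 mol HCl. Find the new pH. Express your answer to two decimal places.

pH = 3.03

After neutralization: n(HNO2) = 0.474 mol, n(NO2-) = 0.198 mol.
pH = pKa + log([A⁻]/[HA]) = 3.41 + log(0.198/0.474) = 3.41 -0.379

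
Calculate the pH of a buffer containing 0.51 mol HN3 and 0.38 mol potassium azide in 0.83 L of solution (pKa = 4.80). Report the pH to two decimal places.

pH = 4.67

pH = pKa + log([A⁻]/[HA]) = 4.80 + log(0.38/0.51)
pH = 4.80 + (-0.128) = 4.67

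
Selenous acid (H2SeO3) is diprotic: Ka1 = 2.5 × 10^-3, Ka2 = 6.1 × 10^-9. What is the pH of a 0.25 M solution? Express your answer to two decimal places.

Ka1 ≫ Ka2, so treat the first dissociation as the only significant source of H+.
Ka1 = x²/(0.25 − x) = 2.5 × 10^-3
Solving the quadratic: x = (−Ka1 + √(Ka1² + 4·Ka1·C₀))/2 = 2.38 × 10^-2 M
pH = −log(2.38 × 10^-2) = 1.62

pH = 1.62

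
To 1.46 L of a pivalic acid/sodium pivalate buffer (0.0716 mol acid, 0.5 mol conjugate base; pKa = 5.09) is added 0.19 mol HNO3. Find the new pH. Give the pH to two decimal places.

pH = 5.16

Added H+ converts (CH3)3CCOO- to (CH3)3CCOOH: (CH3)3CCOOH → 0.262 mol, (CH3)3CCOO- → 0.31 mol.
pH = pKa + log(n_(CH3)3CCOO-/n_(CH3)3CCOOH) = 5.09 + log(0.31/0.262) = 5.09 + (+0.073)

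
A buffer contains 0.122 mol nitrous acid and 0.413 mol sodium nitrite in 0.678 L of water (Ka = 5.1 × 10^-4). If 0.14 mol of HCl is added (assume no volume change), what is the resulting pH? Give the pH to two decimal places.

After neutralization: n(HNO2) = 0.262 mol, n(NO2-) = 0.273 mol.
pKa = −log(5.1 × 10^-4) = 3.292
Henderson–Hasselbalch with mole ratio 0.273/0.262: pH = 3.292 + (+0.018)

pH = 3.31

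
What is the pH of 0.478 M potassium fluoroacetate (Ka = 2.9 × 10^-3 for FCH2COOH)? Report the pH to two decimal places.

pH = 8.11

FCH2COO- is the conjugate base of the weak acid FCH2COOH.
Kb = Kw/Ka = 1.0×10^-14 / 2.9 × 10^-3 = 3.45 × 10^-12
From the ICE table, Kb = [OH-]²/(0.478 − [OH-]) = 3.45 × 10^-12.
Since Kb ≪ C₀, [OH-] ≈ √(Kb·C₀) = 1.28 × 10^-6 M.
Check: 0.00027% ionized — well under 5%, approximation valid.
pOH = 5.89, so pH = 14.00 − pOH = 8.11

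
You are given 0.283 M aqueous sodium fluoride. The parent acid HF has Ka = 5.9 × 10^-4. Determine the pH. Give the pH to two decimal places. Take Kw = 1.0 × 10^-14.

pH = 8.34

F- is the conjugate base of the weak acid HF.
Kb = Kw/Ka = 1.0×10^-14 / 5.9 × 10^-4 = 1.69 × 10^-11
Kb = [OH-]²/(0.283 − [OH-]) = 1.69 × 10^-11
Neglecting [OH-] in the denominator: [OH-] = √(1.69 × 10^-11 × 0.283) = 2.19 × 10^-6 M
pOH = −log(2.19 × 10^-6) = 5.66; pH = 14.00 − 5.66 = 8.34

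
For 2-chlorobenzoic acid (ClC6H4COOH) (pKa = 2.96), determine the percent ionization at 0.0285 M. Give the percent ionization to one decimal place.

ClC6H4COOH ⇌ ClC6H4COO- + H+; let x = [H+] at equilibrium.
Ka = 10^(−2.96) = 1.10 × 10^-3
Solve x² + 0.0011x − 3.14e-05 = 0 → x = 5.08 × 10^-3 M
Fraction ionized = 5.08 × 10^-3 / 0.0285 = 0.1782 → 17.8%

17.8%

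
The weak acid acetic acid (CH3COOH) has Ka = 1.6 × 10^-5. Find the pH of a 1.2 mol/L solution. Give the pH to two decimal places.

CH3COOH ⇌ CH3COO- + H+
Ka = x²/(1.2 − x) = 1.6 × 10^-5
Since Ka ≪ C₀, x ≈ √(Ka·C₀) = 4.38 × 10^-3 M.
pH = −log[H+] = −log(4.38 × 10^-3) = 2.36

pH = 2.36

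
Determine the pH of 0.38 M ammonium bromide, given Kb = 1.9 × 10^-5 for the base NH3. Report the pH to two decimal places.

NH4+ is the conjugate acid of the weak base NH3.
Ka = Kw/Kb = 1.0×10^-14 / 1.9 × 10^-5 = 5.26 × 10^-10
Ka = [H+]²/(0.38 − [H+]) = 5.26 × 10^-10
Since Ka ≪ C₀, [H+] ≈ √(Ka·C₀) = 1.41 × 10^-5 M.
Check: 0.0037% ionized — well under 5%, approximation valid.
pH = −log[H+] = −log(1.41 × 10^-5) = 4.85

pH = 4.85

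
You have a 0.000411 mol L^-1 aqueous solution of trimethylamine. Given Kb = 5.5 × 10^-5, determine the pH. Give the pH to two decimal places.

(CH3)3N + H2O ⇌ (CH3)3NH+ + OH-
Let x = [OH-] at equilibrium. Kb = x²/(0.000411 − x).
The 5% rule fails; solving x² + Kb·x − Kb·C₀ = 0 exactly:
x = (−Kb + √(Kb² + 4·Kb·C₀))/2 = 1.25 × 10^-4 M
pOH = 3.90, so pH = 14.00 − pOH = 10.10

pH = 10.10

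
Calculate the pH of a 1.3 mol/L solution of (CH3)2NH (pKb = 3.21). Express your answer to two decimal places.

(CH3)2NH + H2O ⇌ (CH3)2NH2+ + OH-
Kb = 10^(−3.21) = 6.17 × 10^-4
Let x = [OH-] at equilibrium. Kb = x²/(1.3 − x).
Assume x ≪ 1.3: x ≈ √(6.17 × 10^-4 × 1.3) = 2.83 × 10^-2 M
pOH = 1.55, so pH = 14.00 − pOH = 12.45

pH = 12.45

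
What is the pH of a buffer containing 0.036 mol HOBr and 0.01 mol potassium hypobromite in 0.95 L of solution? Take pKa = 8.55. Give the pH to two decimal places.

Henderson–Hasselbalch: pH = pKa + log([OBr-]/[HOBr]) = 8.55 + log(0.01/0.036)
pH = 8.55 + (-0.556) = 7.99

pH = 7.99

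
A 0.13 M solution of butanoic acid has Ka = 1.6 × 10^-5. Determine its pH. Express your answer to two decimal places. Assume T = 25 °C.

pH = 2.84

CH3(CH2)2COOH ⇌ CH3(CH2)2COO- + H+
From the ICE table, Ka = [H+]²/(0.13 − [H+]) = 1.6 × 10^-5.
Assume [H+] ≪ 0.13: [H+] ≈ √(1.6 × 10^-5 × 0.13) = 1.44 × 10^-3 M
([H+]/C₀ = 1.1% < 5%, so the approximation holds.)
pH = −log(1.44 × 10^-3) = 2.84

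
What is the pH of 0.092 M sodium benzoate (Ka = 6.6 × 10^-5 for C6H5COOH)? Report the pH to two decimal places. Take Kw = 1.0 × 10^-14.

pH = 8.57

C6H5COO- is the conjugate base of the weak acid C6H5COOH.
Kb = Kw/Ka = 1.0×10^-14 / 6.6 × 10^-5 = 1.52 × 10^-10
From the ICE table, Kb = [OH-]²/(0.092 − [OH-]) = 1.52 × 10^-10.
Neglecting [OH-] in the denominator: [OH-] = √(1.52 × 10^-10 × 0.092) = 3.74 × 10^-6 M
([OH-]/C₀ = 0.0041% < 5%, so the approximation holds.)
pOH = 5.43, so pH = 14.00 − pOH = 8.57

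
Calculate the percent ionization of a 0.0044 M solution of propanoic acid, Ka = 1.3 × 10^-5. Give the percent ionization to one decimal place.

CH3CH2COOH ⇌ CH3CH2COO- + H+; let x = [H+] at equilibrium.
Ka = x²/(C₀ − x); solving the quadratic gives x = 2.33 × 10^-4 M.
Fraction ionized = 2.33 × 10^-4 / 0.0044 = 0.0530 → 5.3%

5.3%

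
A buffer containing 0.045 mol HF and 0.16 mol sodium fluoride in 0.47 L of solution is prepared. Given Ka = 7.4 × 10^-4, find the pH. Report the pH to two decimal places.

pH = 3.68

pKa = −log(7.4 × 10^-4) = 3.131
Henderson–Hasselbalch: pH = pKa + log([F-]/[HF]) = 3.131 + log(0.16/0.045)
pH = 3.131 + (+0.551) = 3.68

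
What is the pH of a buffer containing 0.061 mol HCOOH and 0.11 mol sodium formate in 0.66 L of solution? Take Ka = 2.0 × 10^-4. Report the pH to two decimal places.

pKa = −log(2.0 × 10^-4) = 3.699
Henderson–Hasselbalch: pH = pKa + log([HCOO-]/[HCOOH]) = 3.699 + log(0.11/0.061)
pH = 3.699 + (+0.256) = 3.96

pH = 3.96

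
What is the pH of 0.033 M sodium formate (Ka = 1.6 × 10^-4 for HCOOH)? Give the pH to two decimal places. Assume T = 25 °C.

HCOO- is the conjugate base of the weak acid HCOOH.
Kb = Kw/Ka = 1.0×10^-14 / 1.6 × 10^-4 = 6.25 × 10^-11
From the ICE table, Kb = [OH-]²/(0.033 − [OH-]) = 6.25 × 10^-11.
Neglecting [OH-] in the denominator: [OH-] = √(6.25 × 10^-11 × 0.033) = 1.44 × 10^-6 M
Check: 0.0044% ionized — well under 5%, approximation valid.
pOH = 5.84, so pH = 14.00 − pOH = 8.16

pH = 8.16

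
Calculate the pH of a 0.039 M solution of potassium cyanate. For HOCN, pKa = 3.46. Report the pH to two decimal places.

OCN- is the conjugate base of the weak acid HOCN.
Ka = 10^(−3.46) = 3.47 × 10^-4
Kb = Kw/Ka = 1.0×10^-14 / 3.47 × 10^-4 = 2.88 × 10^-11
From the ICE table, Kb = [OH-]²/(0.039 − [OH-]) = 2.88 × 10^-11.
Neglecting [OH-] in the denominator: [OH-] = √(2.88 × 10^-11 × 0.039) = 1.06 × 10^-6 M
Check: 0.0027% ionized — well under 5%, approximation valid.
pOH = 5.97, so pH = 14.00 − pOH = 8.03

pH = 8.03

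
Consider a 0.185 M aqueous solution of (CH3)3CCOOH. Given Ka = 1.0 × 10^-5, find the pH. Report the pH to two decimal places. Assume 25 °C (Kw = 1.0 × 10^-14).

pH = 2.87

(CH3)3CCOOH ⇌ (CH3)3CCOO- + H+
From the ICE table, Ka = x²/(0.185 − x) = 1.0 × 10^-5.
Neglecting x in the denominator: x = √(1.0 × 10^-5 × 0.185) = 1.36 × 10^-3 M
pH = −log[H+] = −log(1.36 × 10^-3) = 2.87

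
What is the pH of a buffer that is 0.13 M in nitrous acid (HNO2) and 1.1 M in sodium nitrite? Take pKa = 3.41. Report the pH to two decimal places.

pH = 4.34

Henderson–Hasselbalch: pH = pKa + log([NO2-]/[HNO2]) = 3.41 + log(1.1/0.13)
pH = 3.41 + (+0.927) = 4.34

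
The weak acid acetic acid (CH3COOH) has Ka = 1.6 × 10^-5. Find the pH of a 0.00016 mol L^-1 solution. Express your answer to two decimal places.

CH3COOH ⇌ CH3COO- + H+
From the ICE table, Ka = x²/(0.00016 − x) = 1.6 × 10^-5.
x is not negligible relative to C₀; solve x² + 1.6e-05·x − 2.56e-09 = 0.
x = (−Ka + √(Ka² + 4·Ka·C₀))/2 = 4.32 × 10^-5 M
pH = −log[H+] = −log(4.32 × 10^-5) = 4.36

pH = 4.36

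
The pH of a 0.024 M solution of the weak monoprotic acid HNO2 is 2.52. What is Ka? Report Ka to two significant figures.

[H+] = 10^(-2.52) = 3.02 × 10^-3 M
At equilibrium [HA] = 0.024 − 3.02 × 10^-3 = 2.10 × 10^-2 M
Ka = [H+][A-]/[HA] = (3.02 × 10^-3)² / 2.10 × 10^-2 = 4.3 × 10^-4

Ka = 4.3 × 10^-4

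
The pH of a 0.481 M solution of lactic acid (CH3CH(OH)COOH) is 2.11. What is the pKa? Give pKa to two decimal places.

[H+] = 10^(-2.11) = 7.76 × 10^-3 M
At equilibrium [HA] = 0.481 − 7.76 × 10^-3 = 4.73 × 10^-1 M
Ka = [H+][A-]/[HA] = (7.76 × 10^-3)² / 4.73 × 10^-1 = 1.27 × 10^-4
pKa = -log(1.27 × 10^-4) = 3.90

pKa = 3.90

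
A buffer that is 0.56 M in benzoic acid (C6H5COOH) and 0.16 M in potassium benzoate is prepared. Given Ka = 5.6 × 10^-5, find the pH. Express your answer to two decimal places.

pH = 3.71

pKa = −log(5.6 × 10^-5) = 4.252
pH = pKa + log([A⁻]/[HA]) = 4.252 + log(0.16/0.56)
pH = 4.252 + (-0.544) = 3.71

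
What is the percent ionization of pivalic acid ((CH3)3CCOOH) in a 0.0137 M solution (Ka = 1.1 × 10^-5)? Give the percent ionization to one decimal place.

(CH3)3CCOOH ⇌ (CH3)3CCOO- + H+; let x = [H+] at equilibrium.
x ≈ √(Ka·C₀) = √(1.1 × 10^-5 × 0.0137) = 3.88 × 10^-4 M
% ionization = x/C₀ × 100% = 3.88 × 10^-4/0.0137 × 100% = 2.8%

2.8%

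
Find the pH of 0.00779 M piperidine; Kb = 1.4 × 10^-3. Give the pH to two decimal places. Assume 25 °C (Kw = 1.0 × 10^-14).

pH = 11.43

C5H10NH + H2O ⇌ C5H10NH2+ + OH-
Kb = [OH-]²/(0.00779 − [OH-]) = 1.4 × 10^-3
Here C₀/Kb ≈ 5.56, so the small-[OH-] approximation fails. Use the quadratic:
[OH-] = [−0.0014 + √(0.0014² + 4.36e-05)]/2 = 2.68 × 10^-3 M
pOH = 2.57, so pH = 14.00 − pOH = 11.43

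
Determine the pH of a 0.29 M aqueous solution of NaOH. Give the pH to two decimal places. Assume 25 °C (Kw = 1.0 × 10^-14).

NaOH is a strong base; [OH-] = 0.29 M.
pOH = -log(0.29) = 0.54
pH = 14.00 - 0.54 = 13.46

pH = 13.46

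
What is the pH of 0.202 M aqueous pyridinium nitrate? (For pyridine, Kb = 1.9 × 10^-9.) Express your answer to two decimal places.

pH = 2.99

C5H5NH+ is the conjugate acid of the weak base C5H5N.
Ka = Kw/Kb = 1.0×10^-14 / 1.9 × 10^-9 = 5.26 × 10^-6
Ka = [H+]²/(0.202 − [H+]) = 5.26 × 10^-6
Since Ka ≪ C₀, [H+] ≈ √(Ka·C₀) = 1.03 × 10^-3 M.
Check: 0.51% ionized — well under 5%, approximation valid.
pH = −log[H+] = −log(1.03 × 10^-3) = 2.99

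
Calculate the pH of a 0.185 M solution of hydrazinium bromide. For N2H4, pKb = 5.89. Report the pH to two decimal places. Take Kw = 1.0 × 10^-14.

pH = 4.42

N2H5+ is the conjugate acid of the weak base N2H4.
Kb = 10^(−5.89) = 1.29 × 10^-6
Ka = Kw/Kb = 1.0×10^-14 / 1.29 × 10^-6 = 7.75 × 10^-9
From the ICE table, Ka = [H+]²/(0.185 − [H+]) = 7.75 × 10^-9.
Assume [H+] ≪ 0.185: [H+] ≈ √(7.75 × 10^-9 × 0.185) = 3.79 × 10^-5 M
pH = −log(3.79 × 10^-5) = 4.42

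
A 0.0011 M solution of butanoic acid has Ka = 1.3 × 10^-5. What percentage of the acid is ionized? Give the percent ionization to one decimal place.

10.3%

CH3(CH2)2COOH ⇌ CH3(CH2)2COO- + H+; let x = [H+] at equilibrium.
Solve x² + 1.3e-05x − 1.43e-08 = 0 → x = 1.13 × 10^-4 M
Fraction ionized = 1.13 × 10^-4 / 0.0011 = 0.1027 → 10.3%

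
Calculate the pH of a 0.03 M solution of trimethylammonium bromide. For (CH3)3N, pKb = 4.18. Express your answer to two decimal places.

pH = 5.67

(CH3)3NH+ is the conjugate acid of the weak base (CH3)3N.
Kb = 10^(−4.18) = 6.61 × 10^-5
Ka = Kw/Kb = 1.0×10^-14 / 6.61 × 10^-5 = 1.51 × 10^-10
Ka = x²/(0.03 − x) = 1.51 × 10^-10
Assume x ≪ 0.03: x ≈ √(1.51 × 10^-10 × 0.03) = 2.13 × 10^-6 M
(x/C₀ = 0.0071% < 5%, so the approximation holds.)
pH = −log(2.13 × 10^-6) = 5.67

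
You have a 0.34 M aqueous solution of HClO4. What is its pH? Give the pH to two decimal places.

pH = 0.47

HClO4 is a strong acid and dissociates completely, so [H+] = 0.34 M.
pH = -log(0.34) = 0.47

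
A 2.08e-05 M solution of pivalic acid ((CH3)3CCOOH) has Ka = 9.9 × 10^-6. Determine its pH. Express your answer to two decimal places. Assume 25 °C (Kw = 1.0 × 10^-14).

(CH3)3CCOOH ⇌ (CH3)3CCOO- + H+
From the ICE table, Ka = [H+]²/(2.08e-05 − [H+]) = 9.9 × 10^-6.
Here C₀/Ka ≈ 2.1, so the small-[H+] approximation fails. Use the quadratic:
[H+] = [−9.9e-06 + √(9.9e-06² + 8.24e-10)]/2 = 1.02 × 10^-5 M
pH = −log(1.02 × 10^-5) = 4.99

pH = 4.99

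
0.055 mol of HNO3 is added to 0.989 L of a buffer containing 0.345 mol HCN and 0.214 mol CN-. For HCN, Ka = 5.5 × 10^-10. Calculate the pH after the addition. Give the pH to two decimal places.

After neutralization: n(HCN) = 0.4 mol, n(CN-) = 0.159 mol.
pKa = −log(5.5 × 10^-10) = 9.260
pH = pKa + log(n_CN-/n_HCN) = 9.260 + log(0.159/0.4) = 9.260 + (-0.401)

pH = 8.86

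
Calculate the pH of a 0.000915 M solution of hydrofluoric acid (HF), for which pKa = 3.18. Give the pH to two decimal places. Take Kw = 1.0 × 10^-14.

pH = 3.29

HF ⇌ F- + H+
Ka = 10^(−3.18) = 6.61 × 10^-4
From the ICE table, Ka = [H+]²/(0.000915 − [H+]) = 6.61 × 10^-4.
The 5% rule fails; solving [H+]² + Ka·[H+] − Ka·C₀ = 0 exactly:
[H+] = (−Ka + √(Ka² + 4·Ka·C₀))/2 = 5.15 × 10^-4 M
pH = −log[H+] = −log(5.15 × 10^-4) = 3.29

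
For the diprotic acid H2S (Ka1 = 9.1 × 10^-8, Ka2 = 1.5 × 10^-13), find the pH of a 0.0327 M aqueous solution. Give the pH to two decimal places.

pH = 4.26

Ka1 ≫ Ka2, so treat the first dissociation as the only significant source of H+.
Ka1 = x²/(0.0327 − x) = 9.1 × 10^-8
x ≈ √(9.1 × 10^-8 × 0.0327) = 5.45 × 10^-5 M
pH = −log(5.45 × 10^-5) = 4.26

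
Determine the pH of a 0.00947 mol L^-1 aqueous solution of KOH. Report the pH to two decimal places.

pH = 11.98

KOH is a strong base; [OH-] = 0.00947 M.
pOH = -log(0.00947) = 2.02
pH = 14.00 - 2.02 = 11.98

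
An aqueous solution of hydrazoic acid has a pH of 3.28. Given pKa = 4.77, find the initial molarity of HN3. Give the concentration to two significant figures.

C₀ = 1.7 × 10^-2 M

[H+] = 10^(-3.28) = 5.25 × 10^-4 M = x
Ka = 10^(−4.77) = 1.70 × 10^-5
Ka = x²/(C₀ − x) ⇒ C₀ = x + x²/Ka
C₀ = 5.25 × 10^-4 + (5.25 × 10^-4)²/(1.70 × 10^-5) = 1.67 × 10^-2 M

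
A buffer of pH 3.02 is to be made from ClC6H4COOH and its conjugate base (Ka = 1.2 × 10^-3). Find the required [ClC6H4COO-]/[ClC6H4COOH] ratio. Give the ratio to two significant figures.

pKa = -log(1.2 × 10^-3) = 2.921
pH = pKa + log(r) ⇒ log(r) = 3.02 − 2.921 = +0.099
r = [ClC6H4COO-]/[ClC6H4COOH] = 10^(+0.099) = 1.26

ratio = 1.3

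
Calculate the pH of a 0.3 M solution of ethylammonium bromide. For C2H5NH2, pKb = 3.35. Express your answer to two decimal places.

pH = 5.59

C2H5NH3+ is the conjugate acid of the weak base C2H5NH2.
Kb = 10^(−3.35) = 4.47 × 10^-4
Ka = Kw/Kb = 1.0×10^-14 / 4.47 × 10^-4 = 2.24 × 10^-11
From the ICE table, Ka = x²/(0.3 − x) = 2.24 × 10^-11.
Since Ka ≪ C₀, x ≈ √(Ka·C₀) = 2.59 × 10^-6 M.
(x/C₀ = 0.00086% < 5%, so the approximation holds.)
pH = −log(2.59 × 10^-6) = 5.59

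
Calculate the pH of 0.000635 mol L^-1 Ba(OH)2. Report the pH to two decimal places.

pH = 11.10

Ba(OH)2 is a strong base (each formula unit releases 2 OH-); [OH-] = 0.00127 M.
pOH = -log(0.00127) = 2.90
pH = 14.00 - 2.90 = 11.10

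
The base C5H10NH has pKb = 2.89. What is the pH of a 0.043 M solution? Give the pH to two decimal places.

pH = 11.83

C5H10NH + H2O ⇌ C5H10NH2+ + OH-
Kb = 10^(−2.89) = 1.29 × 10^-3
Let x = [OH-] at equilibrium. Kb = x²/(0.043 − x).
The 5% rule fails; solving x² + Kb·x − Kb·C₀ = 0 exactly:
x = (−Kb + √(Kb² + 4·Kb·C₀))/2 = 6.83 × 10^-3 M
pOH = 2.17, so pH = 14.00 − pOH = 11.83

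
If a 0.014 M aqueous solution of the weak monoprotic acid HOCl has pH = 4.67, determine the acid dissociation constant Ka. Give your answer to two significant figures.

[H+] = 10^(-4.67) = 2.14 × 10^-5 M
At equilibrium [HA] = 0.014 − 2.14 × 10^-5 = 1.40 × 10^-2 M
Ka = [H+][A-]/[HA] = (2.14 × 10^-5)² / 1.40 × 10^-2 = 3.3 × 10^-8

Ka = 3.3 × 10^-8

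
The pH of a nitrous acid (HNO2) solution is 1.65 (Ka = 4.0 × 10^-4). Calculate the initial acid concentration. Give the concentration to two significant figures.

[H+] = 10^(-1.65) = 2.24 × 10^-2 M = x
Ka = x²/(C₀ − x) ⇒ C₀ = x + x²/Ka
C₀ = 2.24 × 10^-2 + (2.24 × 10^-2)²/(4.0 × 10^-4) = 1.28 M

C₀ = 1.3 M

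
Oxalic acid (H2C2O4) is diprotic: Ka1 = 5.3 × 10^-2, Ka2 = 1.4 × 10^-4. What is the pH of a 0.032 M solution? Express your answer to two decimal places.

pH = 1.65

Since Ka1 ≫ Ka2, the first ionization dominates [H+].
Ka1 = x²/(0.032 − x) = 5.3 × 10^-2
Solving the quadratic: x = (−Ka1 + √(Ka1² + 4·Ka1·C₀))/2 = 2.25 × 10^-2 M
pH = −log(2.25 × 10^-2) = 1.65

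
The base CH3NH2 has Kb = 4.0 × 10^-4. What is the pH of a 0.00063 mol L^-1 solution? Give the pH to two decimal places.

pH = 10.53

CH3NH2 + H2O ⇌ CH3NH3+ + OH-
Kb = x²/(0.00063 − x) = 4.0 × 10^-4
The 5% rule fails; solving x² + Kb·x − Kb·C₀ = 0 exactly:
x = [−0.0004 + √(0.0004² + 1.01e-06)]/2 = 3.40 × 10^-4 M
pOH = 3.47, so pH = 14.00 − pOH = 10.53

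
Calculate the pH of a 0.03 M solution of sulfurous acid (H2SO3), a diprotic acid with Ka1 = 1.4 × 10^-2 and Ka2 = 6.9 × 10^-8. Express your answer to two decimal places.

pH = 1.83

Since Ka1 ≫ Ka2, the first ionization dominates [H+].
Ka1 = x²/(0.03 − x) = 1.4 × 10^-2
Solving the quadratic: x = (−Ka1 + √(Ka1² + 4·Ka1·C₀))/2 = 1.47 × 10^-2 M
pH = −log(1.47 × 10^-2) = 1.83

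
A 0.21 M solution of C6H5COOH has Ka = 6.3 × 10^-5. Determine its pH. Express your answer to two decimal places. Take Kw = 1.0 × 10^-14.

pH = 2.44

C6H5COOH ⇌ C6H5COO- + H+
Ka = [H+]²/(0.21 − [H+]) = 6.3 × 10^-5
Assume [H+] ≪ 0.21: [H+] ≈ √(6.3 × 10^-5 × 0.21) = 3.64 × 10^-3 M
pH = −log(3.64 × 10^-3) = 2.44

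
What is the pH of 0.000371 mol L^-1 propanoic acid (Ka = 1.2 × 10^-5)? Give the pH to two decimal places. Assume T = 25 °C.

pH = 4.21

CH3CH2COOH ⇌ CH3CH2COO- + H+
From the ICE table, Ka = [H+]²/(0.000371 − [H+]) = 1.2 × 10^-5.
[H+] is not negligible relative to C₀; solve [H+]² + 1.2e-05·[H+] − 4.45e-09 = 0.
[H+] = (−Ka + √(Ka² + 4·Ka·C₀))/2 = 6.10 × 10^-5 M
pH = −log[H+] = −log(6.10 × 10^-5) = 4.21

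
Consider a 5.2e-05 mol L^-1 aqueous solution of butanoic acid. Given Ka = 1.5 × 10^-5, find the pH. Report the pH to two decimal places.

CH3(CH2)2COOH ⇌ CH3(CH2)2COO- + H+
From the ICE table, Ka = [H+]²/(5.2e-05 − [H+]) = 1.5 × 10^-5.
Here C₀/Ka ≈ 3.47, so the small-[H+] approximation fails. Use the quadratic:
[H+] = (−Ka + √(Ka² + 4·Ka·C₀))/2 = 2.14 × 10^-5 M
pH = −log[H+] = −log(2.14 × 10^-5) = 4.67

pH = 4.67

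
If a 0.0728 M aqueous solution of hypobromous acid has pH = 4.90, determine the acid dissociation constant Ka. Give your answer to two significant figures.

Ka = 2.2 × 10^-9

[H+] = 10^(-4.90) = 1.26 × 10^-5 M
At equilibrium [HA] = 0.0728 − 1.26 × 10^-5 = 7.28 × 10^-2 M
Ka = [H+][A-]/[HA] = (1.26 × 10^-5)² / 7.28 × 10^-2 = 2.2 × 10^-9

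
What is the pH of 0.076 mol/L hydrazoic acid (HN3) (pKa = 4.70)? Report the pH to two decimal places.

pH = 2.91

HN3 ⇌ N3- + H+
Ka = 10^(−4.70) = 2.00 × 10^-5
From the ICE table, Ka = x²/(0.076 − x) = 2.00 × 10^-5.
Assume x ≪ 0.076: x ≈ √(2.00 × 10^-5 × 0.076) = 1.23 × 10^-3 M
pH = −log[H+] = −log(1.23 × 10^-3) = 2.91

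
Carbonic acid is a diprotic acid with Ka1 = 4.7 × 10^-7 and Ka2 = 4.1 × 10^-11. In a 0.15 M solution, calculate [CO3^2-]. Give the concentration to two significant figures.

First ionization gives [H+] ≈ [HCO3-] = 2.66 × 10^-4 M.
Second step: Ka2 = [H+][CO3^2-]/[HCO3-] ≈ [CO3^2-] (since [H+] ≈ [HCO3-]).
So [CO3^2-] ≈ Ka2.

4.1 × 10^-11 M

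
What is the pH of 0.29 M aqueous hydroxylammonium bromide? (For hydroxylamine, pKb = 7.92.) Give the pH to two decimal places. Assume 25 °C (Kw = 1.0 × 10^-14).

pH = 3.31

NH3OH+ is the conjugate acid of the weak base NH2OH.
Kb = 10^(−7.92) = 1.20 × 10^-8
Ka = Kw/Kb = 1.0×10^-14 / 1.20 × 10^-8 = 8.33 × 10^-7
From the ICE table, Ka = x²/(0.29 − x) = 8.33 × 10^-7.
Since Ka ≪ C₀, x ≈ √(Ka·C₀) = 4.91 × 10^-4 M.
Check: 0.17% ionized — well under 5%, approximation valid.
pH = −log[H+] = −log(4.91 × 10^-4) = 3.31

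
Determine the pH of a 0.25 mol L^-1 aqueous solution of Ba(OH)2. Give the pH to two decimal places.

Ba(OH)2 is a strong base (each formula unit releases 2 OH-); [OH-] = 0.5 M.
pOH = -log(0.5) = 0.30
pH = 14.00 - 0.30 = 13.70

pH = 13.70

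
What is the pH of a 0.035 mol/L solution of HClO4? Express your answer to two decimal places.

HClO4 is a strong acid and dissociates completely, so [H+] = 0.035 M.
pH = -log(0.035) = 1.46

pH = 1.46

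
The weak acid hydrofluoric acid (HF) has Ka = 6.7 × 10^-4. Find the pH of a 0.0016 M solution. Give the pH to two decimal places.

pH = 3.12

HF ⇌ F- + H+
From the ICE table, Ka = [H+]²/(0.0016 − [H+]) = 6.7 × 10^-4.
The 5% rule fails; solving [H+]² + Ka·[H+] − Ka·C₀ = 0 exactly:
[H+] = (−Ka + √(Ka² + 4·Ka·C₀))/2 = 7.53 × 10^-4 M
pH = −log[H+] = −log(7.53 × 10^-4) = 3.12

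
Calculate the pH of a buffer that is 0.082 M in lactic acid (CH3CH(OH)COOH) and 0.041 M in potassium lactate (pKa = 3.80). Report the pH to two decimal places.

pH = 3.50

Using pH = pKa + log([base]/[acid]) with [base]/[acid] = 0.041/0.082:
pH = 3.80 + (-0.301) = 3.50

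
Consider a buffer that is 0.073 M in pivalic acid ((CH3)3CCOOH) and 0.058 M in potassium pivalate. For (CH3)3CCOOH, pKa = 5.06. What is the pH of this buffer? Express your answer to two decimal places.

pH = pKa + log([A⁻]/[HA]) = 5.06 + log(0.058/0.073)
pH = 5.06 + (-0.100) = 4.96

pH = 4.96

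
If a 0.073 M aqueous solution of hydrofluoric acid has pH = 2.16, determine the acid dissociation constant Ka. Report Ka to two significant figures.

[H+] = 10^(-2.16) = 6.92 × 10^-3 M
At equilibrium [HA] = 0.073 − 6.92 × 10^-3 = 6.61 × 10^-2 M
Ka = [H+][A-]/[HA] = (6.92 × 10^-3)² / 6.61 × 10^-2 = 7.2 × 10^-4

Ka = 7.2 × 10^-4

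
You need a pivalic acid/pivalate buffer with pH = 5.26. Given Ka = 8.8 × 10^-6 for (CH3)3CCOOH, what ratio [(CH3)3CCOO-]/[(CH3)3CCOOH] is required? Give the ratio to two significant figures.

pKa = -log(8.8 × 10^-6) = 5.056
pH = pKa + log(r) ⇒ log(r) = 5.26 − 5.056 = +0.204
r = [(CH3)3CCOO-]/[(CH3)3CCOOH] = 10^(+0.204) = 1.6

ratio = 1.6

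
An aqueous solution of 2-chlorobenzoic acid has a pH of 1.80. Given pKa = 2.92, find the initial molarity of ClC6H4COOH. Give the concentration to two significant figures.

C₀ = 2.2 × 10^-1 M

[H+] = 10^(-1.80) = 1.58 × 10^-2 M = x
Ka = 10^(−2.92) = 1.20 × 10^-3
Ka = x²/(C₀ − x) ⇒ C₀ = x + x²/Ka
C₀ = 1.58 × 10^-2 + (1.58 × 10^-2)²/(1.20 × 10^-3) = 2.24 × 10^-1 M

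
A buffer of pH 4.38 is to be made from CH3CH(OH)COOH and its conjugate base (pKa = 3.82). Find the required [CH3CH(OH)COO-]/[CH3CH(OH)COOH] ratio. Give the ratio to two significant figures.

ratio = 3.6

pH = pKa + log(r) ⇒ log(r) = 4.38 − 3.82 = +0.56
r = [CH3CH(OH)COO-]/[CH3CH(OH)COOH] = 10^(+0.56) = 3.63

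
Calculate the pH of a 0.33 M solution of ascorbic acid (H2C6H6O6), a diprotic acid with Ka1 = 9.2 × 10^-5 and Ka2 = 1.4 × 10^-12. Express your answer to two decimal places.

Since Ka1 ≫ Ka2, the first ionization dominates [H+].
Ka1 = x²/(0.33 − x) = 9.2 × 10^-5
x ≈ √(9.2 × 10^-5 × 0.33) = 5.51 × 10^-3 M
pH = −log(5.51 × 10^-3) = 2.26

pH = 2.26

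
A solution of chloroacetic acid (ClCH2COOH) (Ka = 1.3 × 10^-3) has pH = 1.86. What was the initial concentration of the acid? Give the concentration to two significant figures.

[H+] = 10^(-1.86) = 1.38 × 10^-2 M = x
Ka = x²/(C₀ − x) ⇒ C₀ = x + x²/Ka
C₀ = 1.38 × 10^-2 + (1.38 × 10^-2)²/(1.3 × 10^-3) = 1.60 × 10^-1 M

C₀ = 1.6 × 10^-1 M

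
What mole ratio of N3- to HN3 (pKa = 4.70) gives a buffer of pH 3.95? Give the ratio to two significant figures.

pH = pKa + log(r) ⇒ log(r) = 3.95 − 4.70 = -0.75
r = [N3-]/[HN3] = 10^(-0.75) = 0.178

ratio = 0.18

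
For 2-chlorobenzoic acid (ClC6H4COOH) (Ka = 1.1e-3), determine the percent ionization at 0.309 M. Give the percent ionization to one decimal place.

5.8%

ClC6H4COOH ⇌ ClC6H4COO- + H+; let x = [H+] at equilibrium.
Solve x² + 0.0011x − 0.00034 = 0 → x = 1.79 × 10^-2 M
% ionization = x/C₀ × 100% = 1.79 × 10^-2/0.309 × 100% = 5.8%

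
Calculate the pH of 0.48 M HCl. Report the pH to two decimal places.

HCl is a strong acid and dissociates completely, so [H+] = 0.48 M.
pH = -log(0.48) = 0.32

pH = 0.32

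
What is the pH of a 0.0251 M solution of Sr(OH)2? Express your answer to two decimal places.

pH = 12.70

Sr(OH)2 is a strong base (each formula unit releases 2 OH-); [OH-] = 0.0502 M.
pOH = -log(0.0502) = 1.30
pH = 14.00 - 1.30 = 12.70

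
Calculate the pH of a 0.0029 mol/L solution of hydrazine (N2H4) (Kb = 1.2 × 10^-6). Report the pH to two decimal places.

N2H4 + H2O ⇌ N2H5+ + OH-
Let x = [OH-] at equilibrium. Kb = x²/(0.0029 − x).
Neglecting x in the denominator: x = √(1.2 × 10^-6 × 0.0029) = 5.90 × 10^-5 M
Check: 2% ionized — well under 5%, approximation valid.
pOH = −log(5.90 × 10^-5) = 4.23; pH = 14.00 − 4.23 = 9.77

pH = 9.77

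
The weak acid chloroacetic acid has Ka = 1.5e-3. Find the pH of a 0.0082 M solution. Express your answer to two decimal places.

pH = 2.55

ClCH2COOH ⇌ ClCH2COO- + H+
Ka = [H+]²/(0.0082 − [H+]) = 1.5 × 10^-3
[H+] is not negligible relative to C₀; solve [H+]² + 0.0015·[H+] − 1.23e-05 = 0.
[H+] = (−Ka + √(Ka² + 4·Ka·C₀))/2 = 2.84 × 10^-3 M
pH = −log(2.84 × 10^-3) = 2.55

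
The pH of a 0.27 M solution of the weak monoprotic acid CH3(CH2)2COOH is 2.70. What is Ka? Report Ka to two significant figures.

Ka = 1.5 × 10^-5

[H+] = 10^(-2.70) = 2.00 × 10^-3 M
At equilibrium [HA] = 0.27 − 2.00 × 10^-3 = 2.68 × 10^-1 M
Ka = [H+][A-]/[HA] = (2.00 × 10^-3)² / 2.68 × 10^-1 = 1.5 × 10^-5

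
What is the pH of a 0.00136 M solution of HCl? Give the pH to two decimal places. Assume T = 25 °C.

pH = 2.87

HCl is a strong acid and dissociates completely, so [H+] = 0.00136 M.
pH = -log(0.00136) = 2.87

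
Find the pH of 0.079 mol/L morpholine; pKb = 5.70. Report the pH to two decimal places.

pH = 10.60

C4H8ONH + H2O ⇌ C4H8ONH2+ + OH-
Kb = 10^(−5.70) = 2.00 × 10^-6
Kb = [OH-]²/(0.079 − [OH-]) = 2.00 × 10^-6
Since Kb ≪ C₀, [OH-] ≈ √(Kb·C₀) = 3.97 × 10^-4 M.
pOH = −log(3.97 × 10^-4) = 3.40; pH = 14.00 − 3.40 = 10.60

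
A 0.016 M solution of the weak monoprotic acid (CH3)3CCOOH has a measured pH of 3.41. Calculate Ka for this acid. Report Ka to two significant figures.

Ka = 9.7 × 10^-6

[H+] = 10^(-3.41) = 3.89 × 10^-4 M
At equilibrium [HA] = 0.016 − 3.89 × 10^-4 = 1.56 × 10^-2 M
Ka = [H+][A-]/[HA] = (3.89 × 10^-4)² / 1.56 × 10^-2 = 9.7 × 10^-6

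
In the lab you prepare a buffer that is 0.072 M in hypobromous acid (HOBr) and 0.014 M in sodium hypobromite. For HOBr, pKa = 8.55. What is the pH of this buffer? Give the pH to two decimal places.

pH = pKa + log([A⁻]/[HA]) = 8.55 + log(0.014/0.072)
pH = 8.55 + (-0.711) = 7.84

pH = 7.84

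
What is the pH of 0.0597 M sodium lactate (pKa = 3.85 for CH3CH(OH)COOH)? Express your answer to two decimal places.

pH = 8.31

CH3CH(OH)COO- is the conjugate base of the weak acid CH3CH(OH)COOH.
Ka = 10^(−3.85) = 1.41 × 10^-4
Kb = Kw/Ka = 1.0×10^-14 / 1.41 × 10^-4 = 7.09 × 10^-11
From the ICE table, Kb = x²/(0.0597 − x) = 7.09 × 10^-11.
Assume x ≪ 0.0597: x ≈ √(7.09 × 10^-11 × 0.0597) = 2.06 × 10^-6 M
pOH = −log(2.06 × 10^-6) = 5.69; pH = 14.00 − 5.69 = 8.31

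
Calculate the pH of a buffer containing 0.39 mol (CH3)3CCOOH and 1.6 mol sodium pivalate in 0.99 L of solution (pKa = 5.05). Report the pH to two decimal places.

Using pH = pKa + log([base]/[acid]) with [base]/[acid] = 1.6/0.39:
pH = 5.05 + (+0.613) = 5.66

pH = 5.66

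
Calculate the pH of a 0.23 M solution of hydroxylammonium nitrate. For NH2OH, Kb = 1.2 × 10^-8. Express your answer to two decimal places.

NH3OH+ is the conjugate acid of the weak base NH2OH.
Ka = Kw/Kb = 1.0×10^-14 / 1.2 × 10^-8 = 8.33 × 10^-7
Ka = [H+]²/(0.23 − [H+]) = 8.33 × 10^-7
Neglecting [H+] in the denominator: [H+] = √(8.33 × 10^-7 × 0.23) = 4.38 × 10^-4 M
Check: 0.19% ionized — well under 5%, approximation valid.
pH = −log(4.38 × 10^-4) = 3.36

pH = 3.36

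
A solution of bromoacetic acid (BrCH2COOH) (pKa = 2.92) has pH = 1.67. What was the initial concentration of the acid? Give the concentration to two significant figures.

[H+] = 10^(-1.67) = 2.14 × 10^-2 M = x
Ka = 10^(−2.92) = 1.20 × 10^-3
Ka = x²/(C₀ − x) ⇒ C₀ = x + x²/Ka
C₀ = 2.14 × 10^-2 + (2.14 × 10^-2)²/(1.20 × 10^-3) = 4.03 × 10^-1 M

C₀ = 4.0 × 10^-1 M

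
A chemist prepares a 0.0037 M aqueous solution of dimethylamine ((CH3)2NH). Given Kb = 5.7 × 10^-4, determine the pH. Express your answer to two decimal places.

(CH3)2NH + H2O ⇌ (CH3)2NH2+ + OH-
Kb = x²/(0.0037 − x) = 5.7 × 10^-4
The 5% rule fails; solving x² + Kb·x − Kb·C₀ = 0 exactly:
x = (−Kb + √(Kb² + 4·Kb·C₀))/2 = 1.19 × 10^-3 M
pOH = 2.92, so pH = 14.00 − pOH = 11.08

pH = 11.08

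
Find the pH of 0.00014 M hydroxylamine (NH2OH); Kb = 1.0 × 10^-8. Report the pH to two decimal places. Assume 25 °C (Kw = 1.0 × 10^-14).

pH = 8.07

NH2OH + H2O ⇌ NH3OH+ + OH-
From the ICE table, Kb = [OH-]²/(0.00014 − [OH-]) = 1.0 × 10^-8.
Assume [OH-] ≪ 0.00014: [OH-] ≈ √(1.0 × 10^-8 × 0.00014) = 1.18 × 10^-6 M
pOH = −log(1.18 × 10^-6) = 5.93; pH = 14.00 − 5.93 = 8.07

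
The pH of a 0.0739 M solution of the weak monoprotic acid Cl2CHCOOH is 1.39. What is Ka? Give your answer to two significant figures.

Ka = 5.0 × 10^-2

[H+] = 10^(-1.39) = 4.07 × 10^-2 M
At equilibrium [HA] = 0.0739 − 4.07 × 10^-2 = 3.32 × 10^-2 M
Ka = [H+][A-]/[HA] = (4.07 × 10^-2)² / 3.32 × 10^-2 = 5.0 × 10^-2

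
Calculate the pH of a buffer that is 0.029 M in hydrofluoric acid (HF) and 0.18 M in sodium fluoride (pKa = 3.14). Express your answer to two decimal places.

pH = 3.93

Henderson–Hasselbalch: pH = pKa + log([F-]/[HF]) = 3.14 + log(0.18/0.029)
pH = 3.14 + (+0.793) = 3.93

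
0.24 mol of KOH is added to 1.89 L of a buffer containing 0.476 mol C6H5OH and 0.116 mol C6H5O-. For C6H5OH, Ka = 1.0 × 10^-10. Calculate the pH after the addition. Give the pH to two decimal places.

pH = 10.18

After neutralization: n(C6H5OH) = 0.236 mol, n(C6H5O-) = 0.356 mol.
pKa = −log(1.0 × 10^-10) = 10.000
pH = pKa + log(n_C6H5O-/n_C6H5OH) = 10.000 + log(0.356/0.236) = 10.000 + (+0.179)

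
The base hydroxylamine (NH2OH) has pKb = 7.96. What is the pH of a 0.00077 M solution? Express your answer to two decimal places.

pH = 8.46

NH2OH + H2O ⇌ NH3OH+ + OH-
Kb = 10^(−7.96) = 1.10 × 10^-8
Kb = [OH-]²/(0.00077 − [OH-]) = 1.10 × 10^-8
Assume [OH-] ≪ 0.00077: [OH-] ≈ √(1.10 × 10^-8 × 0.00077) = 2.91 × 10^-6 M
Check: 0.38% ionized — well under 5%, approximation valid.
pOH = 5.54, so pH = 14.00 − pOH = 8.46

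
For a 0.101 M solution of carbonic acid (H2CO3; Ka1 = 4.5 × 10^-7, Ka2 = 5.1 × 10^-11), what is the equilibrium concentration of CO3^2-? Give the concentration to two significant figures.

5.1 × 10^-11 M

First ionization gives [H+] ≈ [HCO3-] = 2.13 × 10^-4 M.
Second step: Ka2 = [H+][CO3^2-]/[HCO3-] ≈ [CO3^2-] (since [H+] ≈ [HCO3-]).
So [CO3^2-] ≈ Ka2.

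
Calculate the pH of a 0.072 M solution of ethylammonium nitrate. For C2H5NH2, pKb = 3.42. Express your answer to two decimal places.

C2H5NH3+ is the conjugate acid of the weak base C2H5NH2.
Kb = 10^(−3.42) = 3.80 × 10^-4
Ka = Kw/Kb = 1.0×10^-14 / 3.80 × 10^-4 = 2.63 × 10^-11
Ka = [H+]²/(0.072 − [H+]) = 2.63 × 10^-11
Assume [H+] ≪ 0.072: [H+] ≈ √(2.63 × 10^-11 × 0.072) = 1.38 × 10^-6 M
([H+]/C₀ = 0.0019% < 5%, so the approximation holds.)
pH = −log[H+] = −log(1.38 × 10^-6) = 5.86

pH = 5.86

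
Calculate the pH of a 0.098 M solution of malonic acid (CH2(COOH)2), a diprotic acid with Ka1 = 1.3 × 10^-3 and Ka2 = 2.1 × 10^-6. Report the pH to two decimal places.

pH = 1.97

Ka1 ≫ Ka2, so treat the first dissociation as the only significant source of H+.
Ka1 = x²/(0.098 − x) = 1.3 × 10^-3
Solving the quadratic: x = (−Ka1 + √(Ka1² + 4·Ka1·C₀))/2 = 1.07 × 10^-2 M
pH = −log(1.07 × 10^-2) = 1.97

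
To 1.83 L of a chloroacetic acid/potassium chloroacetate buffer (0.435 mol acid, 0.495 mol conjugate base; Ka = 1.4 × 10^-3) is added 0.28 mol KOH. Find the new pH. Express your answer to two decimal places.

pH = 3.55

OH- converts ClCH2COOH to ClCH2COO-: ClCH2COOH → 0.155 mol, ClCH2COO- → 0.775 mol.
pKa = −log(1.4 × 10^-3) = 2.854
pH = pKa + log([A⁻]/[HA]) = 2.854 + log(0.775/0.155) = 2.854 +0.699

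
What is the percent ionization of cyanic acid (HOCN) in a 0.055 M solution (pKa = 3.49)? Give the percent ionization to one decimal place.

7.4%

HOCN ⇌ OCN- + H+; let x = [H+] at equilibrium.
Ka = 10^(−3.49) = 3.24 × 10^-4
Solve x² + 0.000324x − 1.78e-05 = 0 → x = 4.06 × 10^-3 M
% ionization = x/C₀ × 100% = 4.06 × 10^-3/0.055 × 100% = 7.4%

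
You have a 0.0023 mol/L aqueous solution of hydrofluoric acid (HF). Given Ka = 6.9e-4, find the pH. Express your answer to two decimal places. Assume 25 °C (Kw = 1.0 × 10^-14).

pH = 3.02

HF ⇌ F- + H+
Ka = [H+]²/(0.0023 − [H+]) = 6.9 × 10^-4
The 5% rule fails; solving [H+]² + Ka·[H+] − Ka·C₀ = 0 exactly:
[H+] = [−0.00069 + √(0.00069² + 6.35e-06)]/2 = 9.61 × 10^-4 M
pH = −log(9.61 × 10^-4) = 3.02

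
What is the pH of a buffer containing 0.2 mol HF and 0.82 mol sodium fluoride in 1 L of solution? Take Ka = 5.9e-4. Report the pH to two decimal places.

pH = 3.84

pKa = −log(5.9 × 10^-4) = 3.229
Henderson–Hasselbalch: pH = pKa + log([F-]/[HF]) = 3.229 + log(0.82/0.2)
pH = 3.229 + (+0.613) = 3.84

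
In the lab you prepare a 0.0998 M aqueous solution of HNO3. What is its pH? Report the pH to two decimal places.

HNO3 is a strong acid and dissociates completely, so [H+] = 0.0998 M.
pH = -log(0.0998) = 1.00

pH = 1.00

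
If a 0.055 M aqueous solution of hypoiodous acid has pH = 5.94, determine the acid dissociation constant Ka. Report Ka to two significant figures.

[H+] = 10^(-5.94) = 1.15 × 10^-6 M
At equilibrium [HA] = 0.055 − 1.15 × 10^-6 = 5.50 × 10^-2 M
Ka = [H+][A-]/[HA] = (1.15 × 10^-6)² / 5.50 × 10^-2 = 2.4 × 10^-11

Ka = 2.4 × 10^-11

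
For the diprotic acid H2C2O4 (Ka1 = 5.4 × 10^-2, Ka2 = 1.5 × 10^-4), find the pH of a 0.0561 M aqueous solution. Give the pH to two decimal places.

pH = 1.46

Since Ka1 ≫ Ka2, the first ionization dominates [H+].
Ka1 = x²/(0.0561 − x) = 5.4 × 10^-2
Solving the quadratic: x = (−Ka1 + √(Ka1² + 4·Ka1·C₀))/2 = 3.43 × 10^-2 M
pH = −log(3.43 × 10^-2) = 1.46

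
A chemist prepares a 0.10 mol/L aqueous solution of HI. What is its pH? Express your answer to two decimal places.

HI is a strong acid and dissociates completely, so [H+] = 0.10 M.
pH = -log(0.1) = 1.00

pH = 1.00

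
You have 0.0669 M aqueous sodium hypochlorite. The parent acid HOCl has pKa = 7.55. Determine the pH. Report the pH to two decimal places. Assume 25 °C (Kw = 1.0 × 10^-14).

OCl- is the conjugate base of the weak acid HOCl.
Ka = 10^(−7.55) = 2.82 × 10^-8
Kb = Kw/Ka = 1.0×10^-14 / 2.82 × 10^-8 = 3.55 × 10^-7
Let x = [OH-] at equilibrium. Kb = x²/(0.0669 − x).
Neglecting x in the denominator: x = √(3.55 × 10^-7 × 0.0669) = 1.54 × 10^-4 M
(x/C₀ = 0.23% < 5%, so the approximation holds.)
pOH = 3.81, so pH = 14.00 − pOH = 10.19

pH = 10.19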